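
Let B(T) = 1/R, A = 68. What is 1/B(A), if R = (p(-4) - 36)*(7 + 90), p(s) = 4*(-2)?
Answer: -4268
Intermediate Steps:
p(s) = -8
R = -4268 (R = (-8 - 36)*(7 + 90) = -44*97 = -4268)
B(T) = -1/4268 (B(T) = 1/(-4268) = -1/4268)
1/B(A) = 1/(-1/4268) = -4268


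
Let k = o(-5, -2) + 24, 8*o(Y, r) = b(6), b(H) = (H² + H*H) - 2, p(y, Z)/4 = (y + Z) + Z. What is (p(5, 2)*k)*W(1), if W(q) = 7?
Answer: 8253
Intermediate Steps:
p(y, Z) = 4*y + 8*Z (p(y, Z) = 4*((y + Z) + Z) = 4*((Z + y) + Z) = 4*(y + 2*Z) = 4*y + 8*Z)
b(H) = -2 + 2*H² (b(H) = (H² + H²) - 2 = 2*H² - 2 = -2 + 2*H²)
o(Y, r) = 35/4 (o(Y, r) = (-2 + 2*6²)/8 = (-2 + 2*36)/8 = (-2 + 72)/8 = (⅛)*70 = 35/4)
k = 131/4 (k = 35/4 + 24 = 131/4 ≈ 32.750)
(p(5, 2)*k)*W(1) = ((4*5 + 8*2)*(131/4))*7 = ((20 + 16)*(131/4))*7 = (36*(131/4))*7 = 1179*7 = 8253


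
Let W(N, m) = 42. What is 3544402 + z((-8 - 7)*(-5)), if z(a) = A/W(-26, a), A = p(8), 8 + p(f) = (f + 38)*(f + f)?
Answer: 10633258/3 ≈ 3.5444e+6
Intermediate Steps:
p(f) = -8 + 2*f*(38 + f) (p(f) = -8 + (f + 38)*(f + f) = -8 + (38 + f)*(2*f) = -8 + 2*f*(38 + f))
A = 728 (A = -8 + 2*8² + 76*8 = -8 + 2*64 + 608 = -8 + 128 + 608 = 728)
z(a) = 52/3 (z(a) = 728/42 = 728*(1/42) = 52/3)
3544402 + z((-8 - 7)*(-5)) = 3544402 + 52/3 = 10633258/3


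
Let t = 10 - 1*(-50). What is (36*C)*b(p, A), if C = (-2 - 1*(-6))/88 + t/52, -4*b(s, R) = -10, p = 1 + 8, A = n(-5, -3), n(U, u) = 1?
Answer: 15435/143 ≈ 107.94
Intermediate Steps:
A = 1
p = 9
b(s, R) = 5/2 (b(s, R) = -1/4*(-10) = 5/2)
t = 60 (t = 10 + 50 = 60)
C = 343/286 (C = (-2 - 1*(-6))/88 + 60/52 = (-2 + 6)*(1/88) + 60*(1/52) = 4*(1/88) + 15/13 = 1/22 + 15/13 = 343/286 ≈ 1.1993)
(36*C)*b(p, A) = (36*(343/286))*(5/2) = (6174/143)*(5/2) = 15435/143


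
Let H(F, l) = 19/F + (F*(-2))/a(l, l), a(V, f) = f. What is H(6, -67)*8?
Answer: 5380/201 ≈ 26.766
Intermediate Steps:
H(F, l) = 19/F - 2*F/l (H(F, l) = 19/F + (F*(-2))/l = 19/F + (-2*F)/l = 19/F - 2*F/l)
H(6, -67)*8 = (19/6 - 2*6/(-67))*8 = (19*(⅙) - 2*6*(-1/67))*8 = (19/6 + 12/67)*8 = (1345/402)*8 = 5380/201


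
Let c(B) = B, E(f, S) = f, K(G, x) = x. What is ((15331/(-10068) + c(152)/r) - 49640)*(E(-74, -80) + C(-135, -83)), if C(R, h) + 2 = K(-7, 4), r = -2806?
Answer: 4207243974726/1177117 ≈ 3.5742e+6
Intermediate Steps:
C(R, h) = 2 (C(R, h) = -2 + 4 = 2)
((15331/(-10068) + c(152)/r) - 49640)*(E(-74, -80) + C(-135, -83)) = ((15331/(-10068) + 152/(-2806)) - 49640)*(-74 + 2) = ((15331*(-1/10068) + 152*(-1/2806)) - 49640)*(-72) = ((-15331/10068 - 76/1403) - 49640)*(-72) = (-22274561/14125404 - 49640)*(-72) = -701207329121/14125404*(-72) = 4207243974726/1177117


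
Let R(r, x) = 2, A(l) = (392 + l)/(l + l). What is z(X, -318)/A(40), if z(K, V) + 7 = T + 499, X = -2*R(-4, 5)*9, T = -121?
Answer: 1855/27 ≈ 68.704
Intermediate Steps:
A(l) = (392 + l)/(2*l) (A(l) = (392 + l)/((2*l)) = (392 + l)*(1/(2*l)) = (392 + l)/(2*l))
X = -36 (X = -2*2*9 = -4*9 = -36)
z(K, V) = 371 (z(K, V) = -7 + (-121 + 499) = -7 + 378 = 371)
z(X, -318)/A(40) = 371/(((½)*(392 + 40)/40)) = 371/(((½)*(1/40)*432)) = 371/(27/5) = 371*(5/27) = 1855/27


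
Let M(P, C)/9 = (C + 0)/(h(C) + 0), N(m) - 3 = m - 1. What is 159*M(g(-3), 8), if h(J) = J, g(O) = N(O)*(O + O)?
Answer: 1431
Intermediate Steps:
N(m) = 2 + m (N(m) = 3 + (m - 1) = 3 + (-1 + m) = 2 + m)
g(O) = 2*O*(2 + O) (g(O) = (2 + O)*(O + O) = (2 + O)*(2*O) = 2*O*(2 + O))
M(P, C) = 9 (M(P, C) = 9*((C + 0)/(C + 0)) = 9*(C/C) = 9*1 = 9)
159*M(g(-3), 8) = 159*9 = 1431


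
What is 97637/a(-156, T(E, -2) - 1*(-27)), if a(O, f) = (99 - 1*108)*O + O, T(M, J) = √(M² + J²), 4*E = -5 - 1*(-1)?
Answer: 97637/1248 ≈ 78.235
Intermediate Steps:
E = -1 (E = (-5 - 1*(-1))/4 = (-5 + 1)/4 = (¼)*(-4) = -1)
T(M, J) = √(J² + M²)
a(O, f) = -8*O (a(O, f) = (99 - 108)*O + O = -9*O + O = -8*O)
97637/a(-156, T(E, -2) - 1*(-27)) = 97637/((-8*(-156))) = 97637/1248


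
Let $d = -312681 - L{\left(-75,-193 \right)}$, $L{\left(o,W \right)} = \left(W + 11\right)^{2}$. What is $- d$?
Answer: $345805$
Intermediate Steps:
$L{\left(o,W \right)} = \left(11 + W\right)^{2}$
$d = -345805$ ($d = -312681 - \left(11 - 193\right)^{2} = -312681 - \left(-182\right)^{2} = -312681 - 33124 = -345805$)
$- d = \left(-1\right) \left(-345805\right) = 345805$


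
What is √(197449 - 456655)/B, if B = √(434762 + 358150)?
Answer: I*√1427274638/66076 ≈ 0.57176*I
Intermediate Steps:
B = 4*√49557 (B = √792912 = 4*√49557 ≈ 890.46)
√(197449 - 456655)/B = √(197449 - 456655)/((4*√49557)) = √(-259206)*(√49557/198228) = (I*√259206)*(√49557/198228) = I*√1427274638/66076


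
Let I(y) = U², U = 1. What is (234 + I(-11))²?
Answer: 55225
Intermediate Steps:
I(y) = 1 (I(y) = 1² = 1)
(234 + I(-11))² = (234 + 1)² = 235² = 55225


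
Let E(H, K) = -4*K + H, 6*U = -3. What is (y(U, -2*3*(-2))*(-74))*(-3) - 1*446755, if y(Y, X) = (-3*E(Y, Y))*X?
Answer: -458743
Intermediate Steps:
U = -½ (U = (⅙)*(-3) = -½ ≈ -0.50000)
E(H, K) = H - 4*K
y(Y, X) = 9*X*Y (y(Y, X) = (-3*(Y - 4*Y))*X = (-(-9)*Y)*X = (9*Y)*X = 9*X*Y)
(y(U, -2*3*(-2))*(-74))*(-3) - 1*446755 = ((9*(-2*3*(-2))*(-½))*(-74))*(-3) - 1*446755 = ((9*(-6*(-2))*(-½))*(-74))*(-3) - 446755 = ((9*12*(-½))*(-74))*(-3) - 446755 = -54*(-74)*(-3) - 446755 = 3996*(-3) - 446755 = -11988 - 446755 = -458743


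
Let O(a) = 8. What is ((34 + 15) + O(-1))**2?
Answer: 3249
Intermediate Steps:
((34 + 15) + O(-1))**2 = ((34 + 15) + 8)**2 = (49 + 8)**2 = 57**2 = 3249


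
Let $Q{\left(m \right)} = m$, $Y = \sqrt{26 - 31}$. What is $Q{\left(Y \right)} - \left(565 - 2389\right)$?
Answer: $1824 + i \sqrt{5} \approx 1824.0 + 2.2361 i$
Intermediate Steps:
$Y = i \sqrt{5}$ ($Y = \sqrt{-5} = i \sqrt{5} \approx 2.2361 i$)
$Q{\left(Y \right)} - \left(565 - 2389\right) = i \sqrt{5} - \left(565 - 2389\right) = i \sqrt{5} - -1824 = i \sqrt{5} + 1824 = 1824 + i \sqrt{5}$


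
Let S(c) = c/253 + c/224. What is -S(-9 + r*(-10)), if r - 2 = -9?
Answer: -29097/56672 ≈ -0.51343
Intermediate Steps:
r = -7 (r = 2 - 9 = -7)
S(c) = 477*c/56672 (S(c) = c*(1/253) + c*(1/224) = c/253 + c/224 = 477*c/56672)
-S(-9 + r*(-10)) = -477*(-9 - 7*(-10))/56672 = -477*(-9 + 70)/56672 = -477*61/56672 = -1*29097/56672 = -29097/56672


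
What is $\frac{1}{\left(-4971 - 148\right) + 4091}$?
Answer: $- \frac{1}{1028} \approx -0.00097276$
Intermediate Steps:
$\frac{1}{\left(-4971 - 148\right) + 4091} = \frac{1}{-5119 + 4091} = \frac{1}{-1028} = - \frac{1}{1028}$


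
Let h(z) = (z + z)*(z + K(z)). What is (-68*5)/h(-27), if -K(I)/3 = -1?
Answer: -85/324 ≈ -0.26235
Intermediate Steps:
K(I) = 3 (K(I) = -3*(-1) = 3)
h(z) = 2*z*(3 + z) (h(z) = (z + z)*(z + 3) = (2*z)*(3 + z) = 2*z*(3 + z))
(-68*5)/h(-27) = (-68*5)/((2*(-27)*(3 - 27))) = -340/(2*(-27)*(-24)) = -340/1296 = -340*1/1296 = -85/324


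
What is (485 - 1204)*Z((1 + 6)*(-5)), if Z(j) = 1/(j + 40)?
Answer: -719/5 ≈ -143.80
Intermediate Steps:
Z(j) = 1/(40 + j)
(485 - 1204)*Z((1 + 6)*(-5)) = (485 - 1204)/(40 + (1 + 6)*(-5)) = -719/(40 + 7*(-5)) = -719/(40 - 35) = -719/5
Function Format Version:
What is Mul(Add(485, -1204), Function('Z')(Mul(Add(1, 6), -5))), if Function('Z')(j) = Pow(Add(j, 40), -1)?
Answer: Rational(-719, 5) ≈ -143.80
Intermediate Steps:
Function('Z')(j) = Pow(Add(40, j), -1)
Mul(Add(485, -1204), Function('Z')(Mul(Add(1, 6), -5))) = Mul(Add(485, -1204), Pow(Add(40, Mul(Add(1, 6), -5)), -1)) = Mul(-719, Pow(Add(40, Mul(7, -5)), -1)) = Mul(-719, Pow(Add(40, -35), -1)) = Mul(-719, Pow(5, -1)) = Mul(-719, Rational(1, 5)) = Rational(-719, 5)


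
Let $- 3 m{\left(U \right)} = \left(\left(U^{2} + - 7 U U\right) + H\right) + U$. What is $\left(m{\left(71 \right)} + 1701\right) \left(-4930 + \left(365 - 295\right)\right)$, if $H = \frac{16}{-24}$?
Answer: $-57151440$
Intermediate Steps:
$H = - \frac{2}{3}$ ($H = 16 \left(- \frac{1}{24}\right) = - \frac{2}{3} \approx -0.66667$)
$m{\left(U \right)} = \frac{2}{9} + 2 U^{2} - \frac{U}{3}$ ($m{\left(U \right)} = - \frac{\left(\left(U^{2} + - 7 U U\right) - \frac{2}{3}\right) + U}{3} = - \frac{\left(\left(U^{2} - 7 U^{2}\right) - \frac{2}{3}\right) + U}{3} = - \frac{\left(- 6 U^{2} - \frac{2}{3}\right) + U}{3} = - \frac{\left(- \frac{2}{3} - 6 U^{2}\right) + U}{3} = - \frac{- \frac{2}{3} + U - 6 U^{2}}{3} = \frac{2}{9} + 2 U^{2} - \frac{U}{3}$)
$\left(m{\left(71 \right)} + 1701\right) \left(-4930 + \left(365 - 295\right)\right) = \left(\left(\frac{2}{9} + 2 \cdot 71^{2} - \frac{71}{3}\right) + 1701\right) \left(-4930 + \left(365 - 295\right)\right) = \left(\left(\frac{2}{9} + 2 \cdot 5041 - \frac{71}{3}\right) + 1701\right) \left(-4930 + \left(365 - 295\right)\right) = \left(\left(\frac{2}{9} + 10082 - \frac{71}{3}\right) + 1701\right) \left(-4930 + 70\right) = \left(\frac{90527}{9} + 1701\right) \left(-4860\right) = \frac{105836}{9} \left(-4860\right) = -57151440$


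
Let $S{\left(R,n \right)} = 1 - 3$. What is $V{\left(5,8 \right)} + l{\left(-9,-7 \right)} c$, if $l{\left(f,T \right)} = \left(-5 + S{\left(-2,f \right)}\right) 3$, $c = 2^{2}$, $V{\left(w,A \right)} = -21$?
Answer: $-105$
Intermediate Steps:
$S{\left(R,n \right)} = -2$ ($S{\left(R,n \right)} = 1 - 3 = -2$)
$c = 4$
$l{\left(f,T \right)} = -21$ ($l{\left(f,T \right)} = \left(-5 - 2\right) 3 = \left(-7\right) 3 = -21$)
$V{\left(5,8 \right)} + l{\left(-9,-7 \right)} c = -21 - 84 = -105$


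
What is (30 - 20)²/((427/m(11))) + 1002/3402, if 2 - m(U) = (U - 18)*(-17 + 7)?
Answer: -540613/34587 ≈ -15.631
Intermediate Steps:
m(U) = -178 + 10*U (m(U) = 2 - (U - 18)*(-17 + 7) = 2 - (-18 + U)*(-10) = 2 - (180 - 10*U) = 2 + (-180 + 10*U) = -178 + 10*U)
(30 - 20)²/((427/m(11))) + 1002/3402 = (30 - 20)²/((427/(-178 + 10*11))) + 1002/3402 = 10²/((427/(-178 + 110))) + 1002*(1/3402) = 100/((427/(-68))) + 167/567 = 100/((427*(-1/68))) + 167/567 = 100/(-427/68) + 167/567 = 100*(-68/427) + 167/567 = -6800/427 + 167/567 = -540613/34587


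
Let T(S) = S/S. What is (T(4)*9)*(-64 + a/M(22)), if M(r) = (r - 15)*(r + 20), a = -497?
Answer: -8277/14 ≈ -591.21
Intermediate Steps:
T(S) = 1
M(r) = (-15 + r)*(20 + r)
(T(4)*9)*(-64 + a/M(22)) = (1*9)*(-64 - 497/(-300 + 22² + 5*22)) = 9*(-64 - 497/(-300 + 484 + 110)) = 9*(-64 - 497/294) = 9*(-64 - 497*1/294) = 9*(-64 - 71/42) = 9*(-2759/42) = -8277/14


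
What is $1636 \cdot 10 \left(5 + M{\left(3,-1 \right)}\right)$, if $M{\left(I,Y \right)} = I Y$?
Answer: $32720$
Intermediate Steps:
$1636 \cdot 10 \left(5 + M{\left(3,-1 \right)}\right) = 1636 \cdot 10 \left(5 + 3 \left(-1\right)\right) = 1636 \cdot 10 \left(5 - 3\right) = 1636 \cdot 10 \cdot 2 = 1636 \cdot 20 = 32720$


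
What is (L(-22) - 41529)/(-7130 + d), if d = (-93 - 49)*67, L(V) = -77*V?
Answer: 39835/16644 ≈ 2.3934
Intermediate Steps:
d = -9514 (d = -142*67 = -9514)
(L(-22) - 41529)/(-7130 + d) = (-77*(-22) - 41529)/(-7130 - 9514) = (1694 - 41529)/(-16644) = -39835*(-1/16644) = 39835/16644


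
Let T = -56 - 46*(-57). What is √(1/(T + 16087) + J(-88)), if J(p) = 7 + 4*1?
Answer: 8*√59801518/18653 ≈ 3.3166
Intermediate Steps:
T = 2566 (T = -56 + 2622 = 2566)
J(p) = 11 (J(p) = 7 + 4 = 11)
√(1/(T + 16087) + J(-88)) = √(1/(2566 + 16087) + 11) = √(1/18653 + 11) = √(205184/18653) = 8*√59801518/18653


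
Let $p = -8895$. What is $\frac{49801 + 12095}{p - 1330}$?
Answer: $- \frac{61896}{10225} \approx -6.0534$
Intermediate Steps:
$\frac{49801 + 12095}{p - 1330} = \frac{49801 + 12095}{-8895 - 1330} = \frac{61896}{-10225} = 61896 \left(- \frac{1}{10225}\right) = - \frac{61896}{10225}$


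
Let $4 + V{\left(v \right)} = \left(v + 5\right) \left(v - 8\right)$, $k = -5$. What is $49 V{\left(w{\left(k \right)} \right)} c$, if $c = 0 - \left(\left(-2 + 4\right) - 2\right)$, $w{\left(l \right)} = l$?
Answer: $0$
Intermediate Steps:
$c = 0$ ($c = 0 - \left(2 - 2\right) = 0 - 0 = 0 + 0 = 0$)
$V{\left(v \right)} = -4 + \left(-8 + v\right) \left(5 + v\right)$ ($V{\left(v \right)} = -4 + \left(v + 5\right) \left(v - 8\right) = -4 + \left(5 + v\right) \left(-8 + v\right) = -4 + \left(-8 + v\right) \left(5 + v\right)$)
$49 V{\left(w{\left(k \right)} \right)} c = 49 \left(-44 + \left(-5\right)^{2} - -15\right) 0 = 49 \left(-44 + 25 + 15\right) 0 = 49 \left(-4\right) 0 = \left(-196\right) 0 = 0$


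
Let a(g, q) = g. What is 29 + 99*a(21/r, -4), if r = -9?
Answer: -202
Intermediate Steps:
29 + 99*a(21/r, -4) = 29 + 99*(21/(-9)) = 29 + 99*(21*(-⅑)) = 29 + 99*(-7/3) = 29 - 231 = -202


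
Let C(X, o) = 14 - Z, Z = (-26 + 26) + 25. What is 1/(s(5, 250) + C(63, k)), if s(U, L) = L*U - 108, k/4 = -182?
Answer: 1/1131 ≈ 0.00088417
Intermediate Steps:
k = -728 (k = 4*(-182) = -728)
Z = 25 (Z = 0 + 25 = 25)
s(U, L) = -108 + L*U
C(X, o) = -11 (C(X, o) = 14 - 1*25 = 14 - 25 = -11)
1/(s(5, 250) + C(63, k)) = 1/((-108 + 250*5) - 11) = 1/((-108 + 1250) - 11) = 1/(1142 - 11) = 1/1131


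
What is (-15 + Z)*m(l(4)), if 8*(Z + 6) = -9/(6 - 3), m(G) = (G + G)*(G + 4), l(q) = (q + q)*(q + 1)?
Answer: -75240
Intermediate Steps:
l(q) = 2*q*(1 + q) (l(q) = (2*q)*(1 + q) = 2*q*(1 + q))
m(G) = 2*G*(4 + G) (m(G) = (2*G)*(4 + G) = 2*G*(4 + G))
Z = -51/8 (Z = -6 + (-9/(6 - 3))/8 = -6 + (-9/3)/8 = -6 + (-9*1/3)/8 = -6 + (1/8)*(-3) = -6 - 3/8 = -51/8 ≈ -6.3750)
(-15 + Z)*m(l(4)) = (-15 - 51/8)*(2*(2*4*(1 + 4))*(4 + 2*4*(1 + 4))) = -171*2*4*5*(4 + 2*4*5)/4 = -171*40*(4 + 40)/4 = -171*40*44/4 = -171/8*3520 = -75240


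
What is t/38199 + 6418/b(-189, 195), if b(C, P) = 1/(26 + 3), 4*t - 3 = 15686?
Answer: 28438712801/152796 ≈ 1.8612e+5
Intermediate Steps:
t = 15689/4 (t = 3/4 + (1/4)*15686 = 3/4 + 7843/2 = 15689/4 ≈ 3922.3)
b(C, P) = 1/29
t/38199 + 6418/b(-189, 195) = (15689/4)/38199 + 6418/(1/29) = (15689/4)*(1/38199) + 6418*29 = 15689/152796 + 186122 = 28438712801/152796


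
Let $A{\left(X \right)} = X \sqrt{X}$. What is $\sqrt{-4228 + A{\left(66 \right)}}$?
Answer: $\sqrt{-4228 + 66 \sqrt{66}} \approx 60.76 i$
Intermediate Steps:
$A{\left(X \right)} = X^{\frac{3}{2}}$
$\sqrt{-4228 + A{\left(66 \right)}} = \sqrt{-4228 + 66^{\frac{3}{2}}} = \sqrt{-4228 + 66 \sqrt{66}}$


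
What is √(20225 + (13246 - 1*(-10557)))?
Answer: 6*√1223 ≈ 209.83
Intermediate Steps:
√(20225 + (13246 - 1*(-10557))) = √(20225 + (13246 + 10557)) = √(20225 + 23803) = √44028 = 6*√1223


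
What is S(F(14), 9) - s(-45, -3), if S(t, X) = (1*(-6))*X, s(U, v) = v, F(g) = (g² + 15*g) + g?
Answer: -51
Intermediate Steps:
F(g) = g² + 16*g
S(t, X) = -6*X
S(F(14), 9) - s(-45, -3) = -6*9 - 1*(-3) = -54 + 3 = -51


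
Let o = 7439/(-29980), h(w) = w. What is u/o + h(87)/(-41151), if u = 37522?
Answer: -12374005333/81829 ≈ -1.5122e+5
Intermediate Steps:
o = -7439/29980 (o = 7439*(-1/29980) = -7439/29980 ≈ -0.24813)
u/o + h(87)/(-41151) = 37522/(-7439/29980) + 87/(-41151) = 37522*(-29980/7439) + 87*(-1/41151) = -1124909560/7439 - 1/473 = -12374005333/81829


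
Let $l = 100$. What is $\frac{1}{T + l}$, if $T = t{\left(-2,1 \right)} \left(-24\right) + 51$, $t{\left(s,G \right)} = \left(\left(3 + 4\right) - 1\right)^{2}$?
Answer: $- \frac{1}{713} \approx -0.0014025$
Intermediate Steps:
$t{\left(s,G \right)} = 36$ ($t{\left(s,G \right)} = \left(7 - 1\right)^{2} = 6^{2} = 36$)
$T = -813$ ($T = 36 \left(-24\right) + 51 = -864 + 51 = -813$)
$\frac{1}{T + l} = \frac{1}{-813 + 100} = \frac{1}{-713} = - \frac{1}{713}$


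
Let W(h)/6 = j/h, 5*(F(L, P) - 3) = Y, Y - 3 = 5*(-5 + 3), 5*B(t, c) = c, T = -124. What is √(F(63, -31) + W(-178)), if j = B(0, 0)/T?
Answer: 2*√10/5 ≈ 1.2649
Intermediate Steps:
B(t, c) = c/5
Y = -7 (Y = 3 + 5*(-5 + 3) = 3 + 5*(-2) = 3 - 10 = -7)
j = 0 (j = ((⅕)*0)/(-124) = 0*(-1/124) = 0)
F(L, P) = 8/5 (F(L, P) = 3 + (⅕)*(-7) = 3 - 7/5 = 8/5)
W(h) = 0 (W(h) = 6*(0/h) = 6*0 = 0)
√(F(63, -31) + W(-178)) = √(8/5 + 0) = √(8/5) = 2*√10/5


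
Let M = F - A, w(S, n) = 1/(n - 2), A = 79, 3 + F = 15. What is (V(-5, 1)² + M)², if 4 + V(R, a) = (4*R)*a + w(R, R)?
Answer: 638977284/2401 ≈ 2.6613e+5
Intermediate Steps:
F = 12 (F = -3 + 15 = 12)
w(S, n) = 1/(-2 + n)
V(R, a) = -4 + 1/(-2 + R) + 4*R*a (V(R, a) = -4 + ((4*R)*a + 1/(-2 + R)) = -4 + (4*R*a + 1/(-2 + R)) = -4 + (1/(-2 + R) + 4*R*a) = -4 + 1/(-2 + R) + 4*R*a)
M = -67 (M = 12 - 1*79 = 12 - 79 = -67)
(V(-5, 1)² + M)² = (((1 + 4*(-1 - 5*1)*(-2 - 5))/(-2 - 5))² - 67)² = (((1 + 4*(-1 - 5)*(-7))/(-7))² - 67)² = ((-(1 + 4*(-6)*(-7))/7)² - 67)² = ((-(1 + 168)/7)² - 67)² = ((-⅐*169)² - 67)² = ((-169/7)² - 67)² = (28561/49 - 67)² = (25278/49)² = 638977284/2401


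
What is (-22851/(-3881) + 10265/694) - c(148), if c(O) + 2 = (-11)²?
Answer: -264819207/2693414 ≈ -98.321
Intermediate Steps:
c(O) = 119 (c(O) = -2 + (-11)² = -2 + 121 = 119)
(-22851/(-3881) + 10265/694) - c(148) = (-22851/(-3881) + 10265/694) - 1*119 = (-22851*(-1/3881) + 10265*(1/694)) - 119 = (22851/3881 + 10265/694) - 119 = 55697059/2693414 - 119 = -264819207/2693414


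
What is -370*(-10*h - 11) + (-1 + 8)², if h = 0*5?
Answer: 4119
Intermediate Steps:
h = 0
-370*(-10*h - 11) + (-1 + 8)² = -370*(-10*0 - 11) + (-1 + 8)² = -370*(0 - 11) + 7² = -370*(-11) + 49 = 4070 + 49 = 4119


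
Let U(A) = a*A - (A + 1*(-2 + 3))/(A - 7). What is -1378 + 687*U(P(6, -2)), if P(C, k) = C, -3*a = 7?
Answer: -6187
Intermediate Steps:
a = -7/3 (a = -⅓*7 = -7/3 ≈ -2.3333)
U(A) = -7*A/3 - (1 + A)/(-7 + A) (U(A) = -7*A/3 - (A + 1*(-2 + 3))/(A - 7) = -7*A/3 - (A + 1*1)/(-7 + A) = -7*A/3 - (A + 1)/(-7 + A) = -7*A/3 - (1 + A)/(-7 + A))
-1378 + 687*U(P(6, -2)) = -1378 + 687*((-3 - 7*6² + 46*6)/(3*(-7 + 6))) = -1378 + 687*((⅓)*(-3 - 7*36 + 276)/(-1)) = -1378 + 687*((⅓)*(-1)*(-3 - 252 + 276)) = -1378 + 687*((⅓)*(-1)*21) = -1378 + 687*(-7) = -1378 - 4809 = -6187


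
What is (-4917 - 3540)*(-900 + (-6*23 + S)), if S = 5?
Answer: 8736081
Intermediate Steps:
(-4917 - 3540)*(-900 + (-6*23 + S)) = (-4917 - 3540)*(-900 + (-6*23 + 5)) = -8457*(-900 + (-138 + 5)) = -8457*(-900 - 133) = -8457*(-1033) = 8736081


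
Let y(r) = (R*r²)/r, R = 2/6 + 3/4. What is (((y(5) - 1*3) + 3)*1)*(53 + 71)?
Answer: 2015/3 ≈ 671.67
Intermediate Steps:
R = 13/12 (R = 2*(⅙) + 3*(¼) = ⅓ + ¾ = 13/12 ≈ 1.0833)
y(r) = 13*r/12 (y(r) = (13*r²/12)/r = 13*r/12)
(((y(5) - 1*3) + 3)*1)*(53 + 71) = ((((13/12)*5 - 1*3) + 3)*1)*(53 + 71) = (((65/12 - 3) + 3)*1)*124 = ((29/12 + 3)*1)*124 = ((65/12)*1)*124 = (65/12)*124 = 2015/3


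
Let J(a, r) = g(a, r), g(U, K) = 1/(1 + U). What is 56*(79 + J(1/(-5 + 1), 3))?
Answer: 13496/3 ≈ 4498.7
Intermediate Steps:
J(a, r) = 1/(1 + a)
56*(79 + J(1/(-5 + 1), 3)) = 56*(79 + 1/(1 + 1/(-5 + 1))) = 56*(79 + 1/(1 + 1/(-4))) = 56*(79 + 1/(1 - 1/4)) = 56*(79 + 1/(3/4)) = 56*(79 + 4/3) = 56*(241/3) = 13496/3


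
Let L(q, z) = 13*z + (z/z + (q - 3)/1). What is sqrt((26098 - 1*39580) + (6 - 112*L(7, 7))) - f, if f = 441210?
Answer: -441210 + 6*I*sqrt(673) ≈ -4.4121e+5 + 155.65*I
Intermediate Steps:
L(q, z) = -2 + q + 13*z (L(q, z) = 13*z + (1 + (-3 + q)*1) = 13*z + (1 + (-3 + q)) = 13*z + (-2 + q) = -2 + q + 13*z)
sqrt((26098 - 1*39580) + (6 - 112*L(7, 7))) - f = sqrt((26098 - 1*39580) + (6 - 112*(-2 + 7 + 13*7))) - 1*441210 = sqrt((26098 - 39580) + (6 - 112*(-2 + 7 + 91))) - 441210 = sqrt(-13482 + (6 - 112*96)) - 441210 = sqrt(-13482 + (6 - 10752)) - 441210 = sqrt(-13482 - 10746) - 441210 = sqrt(-24228) - 441210 = 6*I*sqrt(673) - 441210 = -441210 + 6*I*sqrt(673)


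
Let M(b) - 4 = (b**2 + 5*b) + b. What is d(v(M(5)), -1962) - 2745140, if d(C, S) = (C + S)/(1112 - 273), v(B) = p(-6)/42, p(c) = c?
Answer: -16122220955/5873 ≈ -2.7451e+6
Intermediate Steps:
M(b) = 4 + b**2 + 6*b (M(b) = 4 + ((b**2 + 5*b) + b) = 4 + (b**2 + 6*b) = 4 + b**2 + 6*b)
v(B) = -1/7 (v(B) = -6/42 = -6*1/42 = -1/7)
d(C, S) = C/839 + S/839 (d(C, S) = (C + S)/839 = (C + S)*(1/839) = C/839 + S/839)
d(v(M(5)), -1962) - 2745140 = ((1/839)*(-1/7) + (1/839)*(-1962)) - 2745140 = (-1/5873 - 1962/839) - 2745140 = -13735/5873 - 2745140 = -16122220955/5873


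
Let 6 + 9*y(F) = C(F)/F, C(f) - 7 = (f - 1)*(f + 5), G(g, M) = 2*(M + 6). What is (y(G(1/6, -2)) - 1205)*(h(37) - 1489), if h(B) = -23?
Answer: 1820910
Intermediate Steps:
G(g, M) = 12 + 2*M (G(g, M) = 2*(6 + M) = 12 + 2*M)
C(f) = 7 + (-1 + f)*(5 + f) (C(f) = 7 + (f - 1)*(f + 5) = 7 + (-1 + f)*(5 + f))
y(F) = -⅔ + (2 + F² + 4*F)/(9*F) (y(F) = -⅔ + ((2 + F² + 4*F)/F)/9 = -⅔ + (2 + F² + 4*F)/(9*F))
(y(G(1/6, -2)) - 1205)*(h(37) - 1489) = ((2 + (12 + 2*(-2))² - 2*(12 + 2*(-2)))/(9*(12 + 2*(-2))) - 1205)*(-23 - 1489) = ((2 + (12 - 4)² - 2*(12 - 4))/(9*(12 - 4)) - 1205)*(-1512) = ((⅑)*(2 + 8² - 2*8)/8 - 1205)*(-1512) = ((⅑)*(⅛)*(2 + 64 - 16) - 1205)*(-1512) = ((⅑)*(⅛)*50 - 1205)*(-1512) = (25/36 - 1205)*(-1512) = -43355/36*(-1512) = 1820910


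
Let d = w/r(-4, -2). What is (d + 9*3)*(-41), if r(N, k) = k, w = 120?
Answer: 1353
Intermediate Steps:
d = -60 (d = 120/(-2) = 120*(-½) = -60)
(d + 9*3)*(-41) = (-60 + 9*3)*(-41) = (-60 + 27)*(-41) = -33*(-41) = 1353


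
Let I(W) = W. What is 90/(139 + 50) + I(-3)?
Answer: -53/21 ≈ -2.5238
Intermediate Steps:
90/(139 + 50) + I(-3) = 90/(139 + 50) - 3 = 90/189 - 3 = 90*(1/189) - 3 = 10/21 - 3 = -53/21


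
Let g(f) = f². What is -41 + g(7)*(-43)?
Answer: -2148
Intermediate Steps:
-41 + g(7)*(-43) = -41 + 7²*(-43) = -41 + 49*(-43) = -41 - 2107 = -2148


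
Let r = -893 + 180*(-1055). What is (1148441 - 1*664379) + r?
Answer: 293269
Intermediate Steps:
r = -190793 (r = -893 - 189900 = -190793)
(1148441 - 1*664379) + r = (1148441 - 1*664379) - 190793 = (1148441 - 664379) - 190793 = 484062 - 190793 = 293269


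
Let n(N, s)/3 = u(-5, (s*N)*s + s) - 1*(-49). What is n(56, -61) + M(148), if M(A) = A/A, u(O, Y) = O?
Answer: 133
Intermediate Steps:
M(A) = 1
n(N, s) = 132 (n(N, s) = 3*(-5 - 1*(-49)) = 3*(-5 + 49) = 3*44 = 132)
n(56, -61) + M(148) = 132 + 1 = 133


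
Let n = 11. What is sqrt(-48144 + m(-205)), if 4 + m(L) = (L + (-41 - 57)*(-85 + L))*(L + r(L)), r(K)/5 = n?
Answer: I*sqrt(4280398) ≈ 2068.9*I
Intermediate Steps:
r(K) = 55 (r(K) = 5*11 = 55)
m(L) = -4 + (55 + L)*(8330 - 97*L) (m(L) = -4 + (L + (-41 - 57)*(-85 + L))*(L + 55) = -4 + (L - 98*(-85 + L))*(55 + L) = -4 + (L + (8330 - 98*L))*(55 + L) = -4 + (8330 - 97*L)*(55 + L) = -4 + (55 + L)*(8330 - 97*L))
sqrt(-48144 + m(-205)) = sqrt(-48144 + (458146 - 97*(-205)**2 + 2995*(-205))) = sqrt(-48144 + (458146 - 97*42025 - 613975)) = sqrt(-48144 + (458146 - 4076425 - 613975)) = sqrt(-48144 - 4232254) = sqrt(-4280398) = I*sqrt(4280398)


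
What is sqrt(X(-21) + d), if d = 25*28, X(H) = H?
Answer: sqrt(679) ≈ 26.058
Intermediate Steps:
d = 700
sqrt(X(-21) + d) = sqrt(-21 + 700) = sqrt(679)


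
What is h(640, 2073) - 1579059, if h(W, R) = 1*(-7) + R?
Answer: -1576993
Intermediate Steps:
h(W, R) = -7 + R
h(640, 2073) - 1579059 = (-7 + 2073) - 1579059 = 2066 - 1579059 = -1576993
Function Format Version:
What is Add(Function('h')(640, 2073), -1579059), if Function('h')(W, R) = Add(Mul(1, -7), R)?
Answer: -1576993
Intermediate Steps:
Function('h')(W, R) = Add(-7, R)
Add(Function('h')(640, 2073), -1579059) = Add(Add(-7, 2073), -1579059) = Add(2066, -1579059) = -1576993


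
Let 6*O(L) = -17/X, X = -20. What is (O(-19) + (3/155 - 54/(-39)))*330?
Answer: 822217/1612 ≈ 510.06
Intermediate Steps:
O(L) = 17/120 (O(L) = (-17/(-20))/6 = (-17*(-1/20))/6 = (⅙)*(17/20) = 17/120)
(O(-19) + (3/155 - 54/(-39)))*330 = (17/120 + (3/155 - 54/(-39)))*330 = (17/120 + (3*(1/155) - 54*(-1/39)))*330 = (17/120 + (3/155 + 18/13))*330 = (17/120 + 2829/2015)*330 = (74747/48360)*330 = 822217/1612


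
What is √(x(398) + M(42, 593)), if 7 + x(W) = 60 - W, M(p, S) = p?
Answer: I*√303 ≈ 17.407*I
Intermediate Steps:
x(W) = 53 - W (x(W) = -7 + (60 - W) = 53 - W)
√(x(398) + M(42, 593)) = √((53 - 1*398) + 42) = √((53 - 398) + 42) = √(-345 + 42) = √(-303) = I*√303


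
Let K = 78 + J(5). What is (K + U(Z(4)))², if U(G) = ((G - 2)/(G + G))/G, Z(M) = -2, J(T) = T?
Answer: 27225/4 ≈ 6806.3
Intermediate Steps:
K = 83 (K = 78 + 5 = 83)
U(G) = (-2 + G)/(2*G²) (U(G) = ((-2 + G)/((2*G)))/G = ((-2 + G)*(1/(2*G)))/G = ((-2 + G)/(2*G))/G = (-2 + G)/(2*G²))
(K + U(Z(4)))² = (83 + (½)*(-2 - 2)/(-2)²)² = (83 + (½)*(¼)*(-4))² = (83 - ½)² = (165/2)² = 27225/4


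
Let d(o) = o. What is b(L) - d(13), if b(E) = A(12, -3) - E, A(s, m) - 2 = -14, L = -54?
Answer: 29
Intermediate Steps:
A(s, m) = -12 (A(s, m) = 2 - 14 = -12)
b(E) = -12 - E
b(L) - d(13) = (-12 - 1*(-54)) - 1*13 = (-12 + 54) - 13 = 42 - 13 = 29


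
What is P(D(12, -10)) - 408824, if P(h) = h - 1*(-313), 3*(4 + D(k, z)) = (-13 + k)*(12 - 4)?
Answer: -1225553/3 ≈ -4.0852e+5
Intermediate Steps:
D(k, z) = -116/3 + 8*k/3 (D(k, z) = -4 + ((-13 + k)*(12 - 4))/3 = -4 + ((-13 + k)*8)/3 = -4 + (-104 + 8*k)/3 = -4 + (-104/3 + 8*k/3) = -116/3 + 8*k/3)
P(h) = 313 + h (P(h) = h + 313 = 313 + h)
P(D(12, -10)) - 408824 = (313 + (-116/3 + (8/3)*12)) - 408824 = (313 + (-116/3 + 32)) - 408824 = (313 - 20/3) - 408824 = 919/3 - 408824 = -1225553/3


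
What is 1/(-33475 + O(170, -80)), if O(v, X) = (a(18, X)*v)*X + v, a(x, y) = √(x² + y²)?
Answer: -1/1148505 ≈ -8.7070e-7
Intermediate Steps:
O(v, X) = v + X*v*√(324 + X²) (O(v, X) = (√(18² + X²)*v)*X + v = (√(324 + X²)*v)*X + v = (v*√(324 + X²))*X + v = X*v*√(324 + X²) + v = v + X*v*√(324 + X²))
1/(-33475 + O(170, -80)) = 1/(-33475 + 170*(1 - 80*√(324 + (-80)²))) = 1/(-33475 + 170*(1 - 80*√(324 + 6400))) = 1/(-33475 + 170*(1 - 80*√6724)) = 1/(-33475 + 170*(1 - 80*82)) = 1/(-33475 + 170*(1 - 6560)) = 1/(-33475 + 170*(-6559)) = 1/(-33475 - 1115030) = 1/(-1148505) = -1/1148505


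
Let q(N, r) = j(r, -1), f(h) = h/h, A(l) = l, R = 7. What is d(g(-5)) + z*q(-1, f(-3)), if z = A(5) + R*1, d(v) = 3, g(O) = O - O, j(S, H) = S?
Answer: 15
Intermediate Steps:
f(h) = 1
q(N, r) = r
g(O) = 0
z = 12 (z = 5 + 7*1 = 5 + 7 = 12)
d(g(-5)) + z*q(-1, f(-3)) = 3 + 12*1 = 3 + 12 = 15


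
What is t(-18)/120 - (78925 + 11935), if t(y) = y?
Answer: -1817203/20 ≈ -90860.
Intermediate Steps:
t(-18)/120 - (78925 + 11935) = -18/120 - (78925 + 11935) = -18*1/120 - 385/(1/(-15 + (220 + 31))) = -3/20 - 385/(1/(-15 + 251)) = -3/20 - 385/(1/236) = -3/20 - 385/1/236 = -3/20 - 385*236 = -3/20 - 90860 = -1817203/20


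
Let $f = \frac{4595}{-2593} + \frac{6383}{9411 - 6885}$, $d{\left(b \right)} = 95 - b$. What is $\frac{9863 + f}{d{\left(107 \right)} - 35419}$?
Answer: $- \frac{64606785383}{232070144658} \approx -0.27839$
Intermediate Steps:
$f = \frac{4944149}{6549918}$ ($f = 4595 \left(- \frac{1}{2593}\right) + \frac{6383}{9411 - 6885} = - \frac{4595}{2593} + \frac{6383}{2526} = \frac{4944149}{6549918} \approx 0.75484$)
$\frac{9863 + f}{d{\left(107 \right)} - 35419} = \frac{9863 + \frac{4944149}{6549918}}{\left(95 - 107\right) - 35419} = \frac{64606785383}{6549918 \left(\left(95 - 107\right) - 35419\right)} = \frac{64606785383}{6549918 \left(-12 - 35419\right)} = \frac{64606785383}{6549918 \left(-35431\right)} = \frac{64606785383}{6549918} \left(- \frac{1}{35431}\right) = - \frac{64606785383}{232070144658}$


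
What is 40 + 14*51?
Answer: 754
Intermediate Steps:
40 + 14*51 = 40 + 714 = 754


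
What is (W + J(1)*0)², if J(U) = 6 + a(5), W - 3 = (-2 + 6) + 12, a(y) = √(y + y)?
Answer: 361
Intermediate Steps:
a(y) = √2*√y (a(y) = √(2*y) = √2*√y)
W = 19 (W = 3 + ((-2 + 6) + 12) = 3 + (4 + 12) = 3 + 16 = 19)
J(U) = 6 + √10 (J(U) = 6 + √2*√5 = 6 + √10)
(W + J(1)*0)² = (19 + (6 + √10)*0)² = (19 + 0)² = 19² = 361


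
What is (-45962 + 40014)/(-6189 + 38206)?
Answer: -5948/32017 ≈ -0.18578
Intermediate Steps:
(-45962 + 40014)/(-6189 + 38206) = -5948/32017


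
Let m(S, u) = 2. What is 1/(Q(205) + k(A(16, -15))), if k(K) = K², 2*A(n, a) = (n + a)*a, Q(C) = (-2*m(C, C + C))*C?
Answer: -4/3055 ≈ -0.0013093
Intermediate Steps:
Q(C) = -4*C (Q(C) = (-2*2)*C = -4*C)
A(n, a) = a*(a + n)/2 (A(n, a) = ((n + a)*a)/2 = ((a + n)*a)/2 = (a*(a + n))/2 = a*(a + n)/2)
1/(Q(205) + k(A(16, -15))) = 1/(-4*205 + ((½)*(-15)*(-15 + 16))²) = 1/(-820 + ((½)*(-15)*1)²) = 1/(-820 + (-15/2)²) = 1/(-820 + 225/4) = 1/(-3055/4) = -4/3055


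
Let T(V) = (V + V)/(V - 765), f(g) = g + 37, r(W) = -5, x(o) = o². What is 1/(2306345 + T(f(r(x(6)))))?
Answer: 733/1690550821 ≈ 4.3359e-7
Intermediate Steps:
f(g) = 37 + g
T(V) = 2*V/(-765 + V) (T(V) = (2*V)/(-765 + V) = 2*V/(-765 + V))
1/(2306345 + T(f(r(x(6))))) = 1/(2306345 + 2*(37 - 5)/(-765 + (37 - 5))) = 1/(2306345 + 2*32/(-765 + 32)) = 1/(2306345 + 2*32/(-733)) = 1/(2306345 + 2*32*(-1/733)) = 1/(2306345 - 64/733) = 1/(1690550821/733) = 733/1690550821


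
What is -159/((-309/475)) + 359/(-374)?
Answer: 9378473/38522 ≈ 243.46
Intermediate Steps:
-159/((-309/475)) + 359/(-374) = -159/((-309*1/475)) + 359*(-1/374) = -159/(-309/475) - 359/374 = -159*(-475/309) - 359/374 = 25175/103 - 359/374 = 9378473/38522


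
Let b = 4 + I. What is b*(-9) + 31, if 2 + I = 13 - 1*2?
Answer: -86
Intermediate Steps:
I = 9 (I = -2 + (13 - 1*2) = -2 + (13 - 2) = -2 + 11 = 9)
b = 13 (b = 4 + 9 = 13)
b*(-9) + 31 = 13*(-9) + 31 = -117 + 31 = -86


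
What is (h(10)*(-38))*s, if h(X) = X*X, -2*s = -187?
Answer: -355300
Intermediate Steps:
s = 187/2 (s = -½*(-187) = 187/2 ≈ 93.500)
h(X) = X²
(h(10)*(-38))*s = (10²*(-38))*(187/2) = (100*(-38))*(187/2) = -3800*187/2 = -355300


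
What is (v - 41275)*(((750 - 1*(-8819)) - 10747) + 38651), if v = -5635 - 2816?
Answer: -1863382398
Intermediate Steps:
v = -8451
(v - 41275)*(((750 - 1*(-8819)) - 10747) + 38651) = (-8451 - 41275)*(((750 - 1*(-8819)) - 10747) + 38651) = -49726*(((750 + 8819) - 10747) + 38651) = -49726*((9569 - 10747) + 38651) = -49726*(-1178 + 38651) = -49726*37473 = -1863382398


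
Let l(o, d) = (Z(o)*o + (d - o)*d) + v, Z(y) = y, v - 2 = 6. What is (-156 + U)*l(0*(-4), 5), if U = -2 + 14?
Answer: -4752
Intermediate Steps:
v = 8 (v = 2 + 6 = 8)
l(o, d) = 8 + o**2 + d*(d - o) (l(o, d) = (o*o + (d - o)*d) + 8 = (o**2 + d*(d - o)) + 8 = 8 + o**2 + d*(d - o))
U = 12
(-156 + U)*l(0*(-4), 5) = (-156 + 12)*(8 + 5**2 + (0*(-4))**2 - 1*5*0*(-4)) = -144*(8 + 25 + 0**2 - 1*5*0) = -144*(8 + 25 + 0 + 0) = -144*33 = -4752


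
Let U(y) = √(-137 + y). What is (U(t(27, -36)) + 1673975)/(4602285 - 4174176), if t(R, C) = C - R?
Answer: 1673975/428109 + 10*I*√2/428109 ≈ 3.9102 + 3.3034e-5*I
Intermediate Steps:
(U(t(27, -36)) + 1673975)/(4602285 - 4174176) = (√(-137 + (-36 - 1*27)) + 1673975)/(4602285 - 4174176) = (√(-137 + (-36 - 27)) + 1673975)/428109 = (√(-137 - 63) + 1673975)*(1/428109) = (√(-200) + 1673975)*(1/428109) = (10*I*√2 + 1673975)*(1/428109) = (1673975 + 10*I*√2)*(1/428109) = 1673975/428109 + 10*I*√2/428109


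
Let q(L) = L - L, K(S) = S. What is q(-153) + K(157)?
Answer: 157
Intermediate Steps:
q(L) = 0
q(-153) + K(157) = 0 + 157 = 157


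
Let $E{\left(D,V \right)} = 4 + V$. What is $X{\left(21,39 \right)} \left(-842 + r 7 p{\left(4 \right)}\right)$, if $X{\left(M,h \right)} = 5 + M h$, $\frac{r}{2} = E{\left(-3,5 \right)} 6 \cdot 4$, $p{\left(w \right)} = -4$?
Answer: $-10660912$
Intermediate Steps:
$r = 432$ ($r = 2 \left(4 + 5\right) 6 \cdot 4 = 2 \cdot 9 \cdot 6 \cdot 4 = 2 \cdot 54 \cdot 4 = 2 \cdot 216 = 432$)
$X{\left(21,39 \right)} \left(-842 + r 7 p{\left(4 \right)}\right) = \left(5 + 21 \cdot 39\right) \left(-842 + 432 \cdot 7 \left(-4\right)\right) = \left(5 + 819\right) \left(-842 + 3024 \left(-4\right)\right) = 824 \left(-842 - 12096\right) = 824 \left(-12938\right) = -10660912$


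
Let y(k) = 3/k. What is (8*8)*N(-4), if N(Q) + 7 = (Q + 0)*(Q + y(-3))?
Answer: 832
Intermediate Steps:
N(Q) = -7 + Q*(-1 + Q) (N(Q) = -7 + (Q + 0)*(Q + 3/(-3)) = -7 + Q*(Q + 3*(-1/3)) = -7 + Q*(Q - 1) = -7 + Q*(-1 + Q))
(8*8)*N(-4) = (8*8)*(-7 + (-4)**2 - 1*(-4)) = 64*(-7 + 16 + 4) = 64*13 = 832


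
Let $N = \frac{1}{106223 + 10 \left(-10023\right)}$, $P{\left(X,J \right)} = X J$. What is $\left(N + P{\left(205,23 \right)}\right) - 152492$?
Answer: $- \frac{885627560}{5993} \approx -1.4778 \cdot 10^{5}$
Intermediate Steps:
$P{\left(X,J \right)} = J X$
$N = \frac{1}{5993}$ ($N = \frac{1}{106223 - 100230} = \frac{1}{5993} \approx 0.00016686$)
$\left(N + P{\left(205,23 \right)}\right) - 152492 = \left(\frac{1}{5993} + 23 \cdot 205\right) - 152492 = \left(\frac{1}{5993} + 4715\right) - 152492 = \frac{28256996}{5993} - 152492 = - \frac{885627560}{5993}$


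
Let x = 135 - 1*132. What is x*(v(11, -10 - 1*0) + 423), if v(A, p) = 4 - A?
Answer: 1248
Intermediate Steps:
x = 3 (x = 135 - 132 = 3)
x*(v(11, -10 - 1*0) + 423) = 3*((4 - 1*11) + 423) = 3*((4 - 11) + 423) = 3*(-7 + 423) = 3*416 = 1248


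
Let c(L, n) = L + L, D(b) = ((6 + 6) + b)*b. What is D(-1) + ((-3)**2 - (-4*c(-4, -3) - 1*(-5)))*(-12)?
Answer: 325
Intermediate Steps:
D(b) = b*(12 + b) (D(b) = (12 + b)*b = b*(12 + b))
c(L, n) = 2*L
D(-1) + ((-3)**2 - (-4*c(-4, -3) - 1*(-5)))*(-12) = -(12 - 1) + ((-3)**2 - (-8*(-4) - 1*(-5)))*(-12) = -1*11 + (9 - (-4*(-8) + 5))*(-12) = -11 + (9 - (32 + 5))*(-12) = -11 + (9 - 1*37)*(-12) = -11 + (9 - 37)*(-12) = -11 - 28*(-12) = -11 + 336 = 325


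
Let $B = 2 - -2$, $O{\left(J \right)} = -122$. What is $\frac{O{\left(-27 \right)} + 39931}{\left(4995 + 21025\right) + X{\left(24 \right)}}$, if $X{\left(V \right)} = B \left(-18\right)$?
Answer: $\frac{39809}{25948} \approx 1.5342$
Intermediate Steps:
$B = 4$ ($B = 2 + 2 = 4$)
$X{\left(V \right)} = -72$ ($X{\left(V \right)} = 4 \left(-18\right) = -72$)
$\frac{O{\left(-27 \right)} + 39931}{\left(4995 + 21025\right) + X{\left(24 \right)}} = \frac{-122 + 39931}{\left(4995 + 21025\right) - 72} = \frac{39809}{26020 - 72} = \frac{39809}{25948}$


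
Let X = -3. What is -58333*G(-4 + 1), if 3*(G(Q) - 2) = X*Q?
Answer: -291665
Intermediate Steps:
G(Q) = 2 - Q (G(Q) = 2 + (-3*Q)/3 = 2 - Q)
-58333*G(-4 + 1) = -58333*(2 - (-4 + 1)) = -58333*(2 - 1*(-3)) = -58333*(2 + 3) = -58333*5 = -291665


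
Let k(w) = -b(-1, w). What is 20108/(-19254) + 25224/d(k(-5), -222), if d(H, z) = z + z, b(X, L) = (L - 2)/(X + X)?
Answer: -20607952/356199 ≈ -57.855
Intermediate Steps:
b(X, L) = (-2 + L)/(2*X) (b(X, L) = (-2 + L)/((2*X)) = (-2 + L)*(1/(2*X)) = (-2 + L)/(2*X))
k(w) = -1 + w/2 (k(w) = -(-2 + w)/(2*(-1)) = -(-1)*(-2 + w)/2 = -(1 - w/2) = -1 + w/2)
d(H, z) = 2*z
20108/(-19254) + 25224/d(k(-5), -222) = 20108/(-19254) + 25224/((2*(-222))) = 20108*(-1/19254) + 25224/(-444) = -10054/9627 + 25224*(-1/444) = -10054/9627 - 2102/37 = -20607952/356199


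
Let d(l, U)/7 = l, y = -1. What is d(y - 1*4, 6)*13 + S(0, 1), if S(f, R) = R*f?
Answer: -455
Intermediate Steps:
d(l, U) = 7*l
d(y - 1*4, 6)*13 + S(0, 1) = (7*(-1 - 1*4))*13 + 1*0 = (7*(-1 - 4))*13 + 0 = (7*(-5))*13 + 0 = -35*13 + 0 = -455 + 0 = -455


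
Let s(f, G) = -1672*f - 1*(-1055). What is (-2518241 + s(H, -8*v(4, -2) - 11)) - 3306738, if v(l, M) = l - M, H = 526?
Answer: -6703396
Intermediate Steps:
s(f, G) = 1055 - 1672*f (s(f, G) = -1672*f + 1055 = 1055 - 1672*f)
(-2518241 + s(H, -8*v(4, -2) - 11)) - 3306738 = (-2518241 + (1055 - 1672*526)) - 3306738 = (-2518241 + (1055 - 879472)) - 3306738 = (-2518241 - 878417) - 3306738 = -3396658 - 3306738 = -6703396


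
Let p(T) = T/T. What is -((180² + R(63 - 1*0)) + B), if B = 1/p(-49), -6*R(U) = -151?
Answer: -194557/6 ≈ -32426.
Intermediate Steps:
p(T) = 1
R(U) = 151/6 (R(U) = -⅙*(-151) = 151/6)
B = 1 (B = 1/1 = 1)
-((180² + R(63 - 1*0)) + B) = -((180² + 151/6) + 1) = -((32400 + 151/6) + 1) = -(194551/6 + 1) = -1*194557/6 = -194557/6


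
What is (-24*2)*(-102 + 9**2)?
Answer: 1008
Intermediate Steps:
(-24*2)*(-102 + 9**2) = -48*(-102 + 81) = -48*(-21) = 1008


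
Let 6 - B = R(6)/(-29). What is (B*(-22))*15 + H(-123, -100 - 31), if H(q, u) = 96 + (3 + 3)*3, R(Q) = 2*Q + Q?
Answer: -60054/29 ≈ -2070.8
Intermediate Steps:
R(Q) = 3*Q
B = 192/29 (B = 6 - 3*6/(-29) = 6 - 18*(-1)/29 = 6 - 1*(-18/29) = 6 + 18/29 = 192/29 ≈ 6.6207)
H(q, u) = 114 (H(q, u) = 96 + 6*3 = 96 + 18 = 114)
(B*(-22))*15 + H(-123, -100 - 31) = ((192/29)*(-22))*15 + 114 = -4224/29*15 + 114 = -63360/29 + 114 = -60054/29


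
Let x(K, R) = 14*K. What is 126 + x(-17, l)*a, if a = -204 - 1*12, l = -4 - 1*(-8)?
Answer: 51534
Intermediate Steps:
l = 4 (l = -4 + 8 = 4)
a = -216 (a = -204 - 12 = -216)
126 + x(-17, l)*a = 126 + (14*(-17))*(-216) = 126 - 238*(-216) = 126 + 51408 = 51534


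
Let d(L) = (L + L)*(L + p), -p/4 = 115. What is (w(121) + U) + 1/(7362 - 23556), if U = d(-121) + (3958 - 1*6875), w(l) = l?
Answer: 2231630363/16194 ≈ 1.3781e+5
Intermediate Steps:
p = -460 (p = -4*115 = -460)
d(L) = 2*L*(-460 + L) (d(L) = (L + L)*(L - 460) = (2*L)*(-460 + L) = 2*L*(-460 + L))
U = 137685 (U = 2*(-121)*(-460 - 121) + (3958 - 1*6875) = 2*(-121)*(-581) + (3958 - 6875) = 140602 - 2917 = 137685)
(w(121) + U) + 1/(7362 - 23556) = (121 + 137685) + 1/(7362 - 23556) = 137806 + 1/(-16194) = 137806 - 1/16194 = 2231630363/16194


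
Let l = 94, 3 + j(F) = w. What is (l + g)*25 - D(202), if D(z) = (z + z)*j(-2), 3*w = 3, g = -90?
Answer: 908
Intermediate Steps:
w = 1 (w = (⅓)*3 = 1)
j(F) = -2 (j(F) = -3 + 1 = -2)
D(z) = -4*z (D(z) = (z + z)*(-2) = (2*z)*(-2) = -4*z)
(l + g)*25 - D(202) = (94 - 90)*25 - (-4)*202 = 4*25 - 1*(-808) = 100 + 808 = 908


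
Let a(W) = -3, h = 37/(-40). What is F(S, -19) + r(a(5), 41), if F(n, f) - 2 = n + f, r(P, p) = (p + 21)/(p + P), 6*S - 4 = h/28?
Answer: -625941/42560 ≈ -14.707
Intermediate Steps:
h = -37/40 (h = 37*(-1/40) = -37/40 ≈ -0.92500)
S = 1481/2240 (S = 2/3 + (-37/40/28)/6 = 2/3 + (-37/40*1/28)/6 = 2/3 + (1/6)*(-37/1120) = 2/3 - 37/6720 = 1481/2240 ≈ 0.66116)
r(P, p) = (21 + p)/(P + p)
F(n, f) = 2 + f + n (F(n, f) = 2 + (n + f) = 2 + (f + n) = 2 + f + n)
F(S, -19) + r(a(5), 41) = (2 - 19 + 1481/2240) + (21 + 41)/(-3 + 41) = -36599/2240 + 62/38 = -36599/2240 + (1/38)*62 = -36599/2240 + 31/19 = -625941/42560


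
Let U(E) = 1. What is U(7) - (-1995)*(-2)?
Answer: -3989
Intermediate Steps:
U(7) - (-1995)*(-2) = 1 - (-1995)*(-2) = 1 - 105*38 = 1 - 3990 = -3989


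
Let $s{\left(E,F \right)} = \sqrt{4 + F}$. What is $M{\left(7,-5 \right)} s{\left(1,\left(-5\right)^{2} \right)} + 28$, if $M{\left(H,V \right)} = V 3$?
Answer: $28 - 15 \sqrt{29} \approx -52.777$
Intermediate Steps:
$M{\left(H,V \right)} = 3 V$
$M{\left(7,-5 \right)} s{\left(1,\left(-5\right)^{2} \right)} + 28 = 3 \left(-5\right) \sqrt{4 + \left(-5\right)^{2}} + 28 = - 15 \sqrt{4 + 25} + 28 = - 15 \sqrt{29} + 28 = 28 - 15 \sqrt{29}$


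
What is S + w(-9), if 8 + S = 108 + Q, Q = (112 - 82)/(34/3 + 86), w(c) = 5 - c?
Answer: 16689/146 ≈ 114.31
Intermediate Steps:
Q = 45/146 (Q = 30/(34*(1/3) + 86) = 30/(34/3 + 86) = 30/(292/3) = 30*(3/292) = 45/146 ≈ 0.30822)
S = 14645/146 (S = -8 + (108 + 45/146) = -8 + 15813/146 = 14645/146 ≈ 100.31)
S + w(-9) = 14645/146 + (5 - 1*(-9)) = 14645/146 + (5 + 9) = 14645/146 + 14 = 16689/146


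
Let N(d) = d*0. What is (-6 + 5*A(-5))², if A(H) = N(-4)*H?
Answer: 36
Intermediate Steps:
N(d) = 0
A(H) = 0 (A(H) = 0*H = 0)
(-6 + 5*A(-5))² = (-6 + 5*0)² = (-6 + 0)² = (-6)² = 36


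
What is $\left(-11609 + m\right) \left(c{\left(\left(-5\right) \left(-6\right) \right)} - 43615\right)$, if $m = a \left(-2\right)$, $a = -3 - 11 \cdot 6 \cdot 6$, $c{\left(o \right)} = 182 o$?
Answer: $412493705$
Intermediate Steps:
$a = -399$ ($a = -3 - 396 = -399$)
$m = 798$ ($m = \left(-399\right) \left(-2\right) = 798$)
$\left(-11609 + m\right) \left(c{\left(\left(-5\right) \left(-6\right) \right)} - 43615\right) = \left(-11609 + 798\right) \left(182 \left(\left(-5\right) \left(-6\right)\right) - 43615\right) = - 10811 \left(182 \cdot 30 - 43615\right) = - 10811 \left(5460 - 43615\right) = \left(-10811\right) \left(-38155\right) = 412493705$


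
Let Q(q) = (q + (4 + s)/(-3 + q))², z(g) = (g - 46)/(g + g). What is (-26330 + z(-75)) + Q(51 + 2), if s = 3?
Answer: -176290003/7500 ≈ -23505.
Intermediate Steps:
z(g) = (-46 + g)/(2*g) (z(g) = (-46 + g)/((2*g)) = (-46 + g)*(1/(2*g)) = (-46 + g)/(2*g))
Q(q) = (q + 7/(-3 + q))² (Q(q) = (q + (4 + 3)/(-3 + q))² = (q + 7/(-3 + q))²)
(-26330 + z(-75)) + Q(51 + 2) = (-26330 + (½)*(-46 - 75)/(-75)) + (7 + (51 + 2)² - 3*(51 + 2))²/(-3 + (51 + 2))² = (-26330 + (½)*(-1/75)*(-121)) + (7 + 53² - 3*53)²/(-3 + 53)² = (-26330 + 121/150) + (7 + 2809 - 159)²/50² = -3949379/150 + (1/2500)*2657² = -3949379/150 + (1/2500)*7059649 = -3949379/150 + 7059649/2500 = -176290003/7500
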